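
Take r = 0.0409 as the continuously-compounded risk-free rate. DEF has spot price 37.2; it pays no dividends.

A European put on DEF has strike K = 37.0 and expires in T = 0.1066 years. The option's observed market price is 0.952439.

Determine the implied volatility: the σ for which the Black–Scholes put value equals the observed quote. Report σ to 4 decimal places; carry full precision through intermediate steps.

At σ = 0.2331 the Black–Scholes value reproduces the quote:
σ√T = 0.2331·√0.1066 = 0.076106
d₁ = (ln(S/K) + (r+σ²/2)T) / (σ√T) = (ln(37.2/37.0) + (0.0409+0.2331²/2)·0.1066) / 0.076106 = (0.005391 + 0.007256) / 0.076106 = 0.166174
d₂ = d₁ − σ√T = 0.166174 − 0.076106 = 0.090067
e^{−rT} = 0.995650
N(−d₁) = 0.434010,  N(−d₂) = 0.464117
V = K·e^{−rT}·N(−d₂) − S·N(−d₁) = 17.097615 − 16.145176 = 0.952439 (matching the quote); vega is positive throughout, so no other σ reproduces this price

sigma = 0.2331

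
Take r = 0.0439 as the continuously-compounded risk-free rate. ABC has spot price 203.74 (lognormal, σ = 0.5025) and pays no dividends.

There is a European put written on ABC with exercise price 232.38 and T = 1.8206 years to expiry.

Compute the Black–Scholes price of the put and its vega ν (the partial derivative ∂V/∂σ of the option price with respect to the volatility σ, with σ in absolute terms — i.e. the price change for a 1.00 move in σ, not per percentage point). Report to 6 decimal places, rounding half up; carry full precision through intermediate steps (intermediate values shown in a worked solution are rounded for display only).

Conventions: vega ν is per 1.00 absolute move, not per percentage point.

price = 61.053659
ν = 105.946168

σ√T = 0.5025·√1.8206 = 0.678021
d₁ = (ln(S/K) + (r+σ²/2)T) / (σ√T) = (ln(203.74/232.38) + (0.0439+0.5025²/2)·1.8206) / 0.678021 = (-0.131529 + 0.309781) / 0.678021 = 0.262900
d₂ = d₁ − σ√T = 0.262900 − 0.678021 = -0.415122
e^{−rT} = 0.923186
N(−d₁) = 0.396314,  N(−d₂) = 0.660974
Put price V = K·e^{−rT}·N(−d₂) − S·N(−d₁) = 141.798674 − 80.745015 = 61.053659
φ(d₁) = (1/√(2π))·e^{−d₁²/2} = 0.385391
ν = S·φ(d₁)·√T = 105.946168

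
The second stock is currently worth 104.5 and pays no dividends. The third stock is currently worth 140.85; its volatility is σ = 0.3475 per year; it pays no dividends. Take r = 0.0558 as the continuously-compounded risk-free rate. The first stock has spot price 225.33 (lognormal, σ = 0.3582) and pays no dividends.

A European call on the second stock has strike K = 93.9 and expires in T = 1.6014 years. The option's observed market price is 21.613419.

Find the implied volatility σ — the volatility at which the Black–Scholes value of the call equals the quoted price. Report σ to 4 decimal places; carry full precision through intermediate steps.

sigma = 0.1998

At σ = 0.1998 the Black–Scholes value reproduces the quote:
σ√T = 0.1998·√1.6014 = 0.252840
d₁ = (ln(S/K) + (r+σ²/2)T) / (σ√T) = (ln(104.5/93.9) + (0.0558+0.1998²/2)·1.6014) / 0.252840 = (0.106957 + 0.121322) / 0.252840 = 0.902859
d₂ = d₁ − σ√T = 0.902859 − 0.252840 = 0.650020
e^{−rT} = 0.914518
N(d₁) = 0.816700,  N(d₂) = 0.742160
V = S·N(d₁) − K·e^{−rT}·N(d₂) = 85.345124 − 63.731705 = 21.613419 (matching the quote); vega is positive throughout, so no other σ reproduces this price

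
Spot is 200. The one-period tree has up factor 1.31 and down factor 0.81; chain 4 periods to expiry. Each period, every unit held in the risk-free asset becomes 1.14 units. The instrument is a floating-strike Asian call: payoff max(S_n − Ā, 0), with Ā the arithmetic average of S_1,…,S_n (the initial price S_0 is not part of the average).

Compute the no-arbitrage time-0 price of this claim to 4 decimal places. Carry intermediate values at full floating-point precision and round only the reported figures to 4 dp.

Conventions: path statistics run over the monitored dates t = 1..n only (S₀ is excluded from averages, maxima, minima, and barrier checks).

price = 37.8692

Risk-neutral up-probability p* = (R−d)/(u−d) = (1.14−0.81)/(1.31−0.81) = 0.6600; the claim prices as the p*-weighted sum of path payoffs discounted by R^4.
Enumerate all 2^4 = 16 price paths (U = up ×1.31, D = down ×0.81); each path with k up-moves has probability p*^k·(1−p*)^(4−k).
DDDD: Ā=121.4004, payoff=0.0000, prob=0.013363
UDDD: Ā=196.3389, payoff=0.0000, prob=0.025941
DUDD: Ā=171.3389, payoff=0.0000, prob=0.025941
UUDD: Ā=277.1037, payoff=0.0000, prob=0.050355
DDUD: Ā=151.0889, payoff=0.0000, prob=0.025941
UDUD: Ā=244.3537, payoff=0.0000, prob=0.050355
DUUD: Ā=219.3537, payoff=5.8329, prob=0.050355
UUUD: Ā=354.7572, payoff=9.4335, prob=0.097749
DDDU: Ā=134.6864, payoff=4.5511, prob=0.025941
UDDU: Ā=217.8262, payoff=7.3604, prob=0.050355
DUDU: Ā=192.8262, payoff=32.3604, prob=0.050355
UUDU: Ā=311.8547, payoff=52.3360, prob=0.097749
DDUU: Ā=172.5762, payoff=52.6104, prob=0.050355
UDUU: Ā=279.1047, payoff=85.0860, prob=0.097749
DUUU: Ā=254.1047, payoff=110.0860, prob=0.097749
UUUU: Ā=410.9595, payoff=178.0403, prob=0.189747
Price = Σ prob·payoff / R^4 = 63.959521 / 1.688960 = 37.8692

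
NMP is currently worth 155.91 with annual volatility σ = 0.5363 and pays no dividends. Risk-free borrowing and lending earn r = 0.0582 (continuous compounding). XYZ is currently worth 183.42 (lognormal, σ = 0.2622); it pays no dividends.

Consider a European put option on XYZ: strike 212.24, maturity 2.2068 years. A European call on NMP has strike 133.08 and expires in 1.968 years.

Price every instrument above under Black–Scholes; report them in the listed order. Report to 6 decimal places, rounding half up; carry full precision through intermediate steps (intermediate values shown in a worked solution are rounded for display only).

price(XYZ put K=212.24) = 30.220454
price(NMP call K=133.08) = 61.351095

[XYZ put K=212.24]
σ√T = 0.2622·√2.2068 = 0.389506
d₁ = (ln(S/K) + (r+σ²/2)T) / (σ√T) = (ln(183.42/212.24) + (0.0582+0.2622²/2)·2.2068) / 0.389506 = (-0.145939 + 0.204293) / 0.389506 = 0.149816
d₂ = d₁ − σ√T = 0.149816 − 0.389506 = -0.239690
e^{−rT} = 0.879470
N(−d₁) = 0.440455,  N(−d₂) = 0.594715
price = K·e^{−rT}·N(−d₂) − S·N(−d₁) = 111.008710 − 80.788257 = 30.220454
[NMP call K=133.08]
σ√T = 0.5363·√1.968 = 0.752351
d₁ = (ln(S/K) + (r+σ²/2)T) / (σ√T) = (ln(155.91/133.08) + (0.0582+0.5363²/2)·1.968) / 0.752351 = (0.158328 + 0.397553) / 0.752351 = 0.738860
d₂ = d₁ − σ√T = 0.738860 − 0.752351 = -0.013491
e^{−rT} = 0.891778
N(d₁) = 0.770004,  N(d₂) = 0.494618
price = S·N(d₁) − K·e^{−rT}·N(d₂) = 120.051324 − 58.700229 = 61.351095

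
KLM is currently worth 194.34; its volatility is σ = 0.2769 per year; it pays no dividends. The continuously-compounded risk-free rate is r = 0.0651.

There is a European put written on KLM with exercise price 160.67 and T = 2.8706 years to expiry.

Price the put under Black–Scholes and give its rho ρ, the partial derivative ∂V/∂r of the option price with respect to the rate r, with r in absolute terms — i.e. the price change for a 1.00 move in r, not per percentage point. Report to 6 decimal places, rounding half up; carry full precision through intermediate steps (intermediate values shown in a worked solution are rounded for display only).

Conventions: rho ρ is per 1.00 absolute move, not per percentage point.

σ√T = 0.2769·√2.8706 = 0.469147
d₁ = (ln(S/K) + (r+σ²/2)T) / (σ√T) = (ln(194.34/160.67) + (0.0651+0.2769²/2)·2.8706) / 0.469147 = (0.190257 + 0.296926) / 0.469147 = 1.038442
d₂ = d₁ − σ√T = 1.038442 − 0.469147 = 0.569295
e^{−rT} = 0.829547
N(−d₁) = 0.149532,  N(−d₂) = 0.284578
Put price V = K·e^{−rT}·N(−d₂) − S·N(−d₁) = 37.929495 − 29.060082 = 8.869413
ρ = −K·T·e^{−rT}·N(−d₂) = -108.880409

price = 8.869413
ρ = -108.880409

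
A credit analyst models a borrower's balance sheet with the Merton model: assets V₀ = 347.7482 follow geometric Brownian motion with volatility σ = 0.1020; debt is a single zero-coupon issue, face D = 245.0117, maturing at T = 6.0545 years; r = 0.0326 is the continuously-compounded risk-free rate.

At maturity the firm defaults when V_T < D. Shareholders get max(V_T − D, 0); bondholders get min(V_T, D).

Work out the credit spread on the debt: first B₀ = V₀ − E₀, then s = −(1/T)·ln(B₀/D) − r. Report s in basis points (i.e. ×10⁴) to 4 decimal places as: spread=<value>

spread=2.7909

Work the structural quantities from V₀ = 347.7482 against face 245.0117:
d₁ = [ln(V₀/D) + (r + σ²/2)T] / (σ√T)
   = [ln(347.7482/245.0117) + (0.0326 + 0.5·0.1020²)·6.0545] / (0.1020·√6.0545)
   = [0.350173 + 0.228872] / 0.250980 = 2.307135
d₂ = d₁ − σ√T = 2.307135 − 0.250980 = 2.056154
N(d₁) = 0.989476,  N(d₂) = 0.980116,  e^(−rT) = 0.820881
E₀ = V₀·N(d₁) − D·e^(−rT)·N(d₂)
   = 347.7482·0.989476 − 245.0117·0.820881·0.980116 = 146.962224
B₀ = V₀ − E₀ = 347.7482 − 146.962224 = 200.785976
spread = −(1/T)·ln(B₀/D) − r = −(1/6.0545)·ln(200.785976/245.0117) − 0.0326 = 0.00027909
in basis points: 0.00027909 × 10⁴ = 2.7909 bp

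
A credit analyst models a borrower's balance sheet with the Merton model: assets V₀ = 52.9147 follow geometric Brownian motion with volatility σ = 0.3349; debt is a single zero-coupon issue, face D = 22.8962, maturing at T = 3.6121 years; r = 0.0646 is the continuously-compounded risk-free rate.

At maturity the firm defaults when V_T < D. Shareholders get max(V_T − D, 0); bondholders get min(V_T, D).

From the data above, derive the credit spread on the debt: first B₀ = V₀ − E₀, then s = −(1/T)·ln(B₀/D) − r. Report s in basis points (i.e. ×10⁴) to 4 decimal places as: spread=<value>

Apply the equity-as-call identities (strike 22.8962, horizon 3.6121 years):
d₁ = [ln(V₀/D) + (r + σ²/2)T] / (σ√T)
   = [ln(52.9147/22.8962) + (0.0646 + 0.5·0.3349²)·3.6121] / (0.3349·√3.6121)
   = [0.837710 + 0.435905] / 0.636495 = 2.000982
d₂ = d₁ − σ√T = 2.000982 − 0.636495 = 1.364487
N(d₁) = 0.977303,  N(d₂) = 0.913793,  e^(−rT) = 0.791883
E₀ = V₀·N(d₁) − D·e^(−rT)·N(d₂)
   = 52.9147·0.977303 − 22.8962·0.791883·0.913793 = 35.145607
B₀ = V₀ − E₀ = 52.9147 − 35.145607 = 17.769093
spread = −(1/T)·ln(B₀/D) − r = −(1/3.6121)·ln(17.769093/22.8962) − 0.0646 = 0.00558365
in basis points: 0.00558365 × 10⁴ = 55.8365 bp

spread=55.8365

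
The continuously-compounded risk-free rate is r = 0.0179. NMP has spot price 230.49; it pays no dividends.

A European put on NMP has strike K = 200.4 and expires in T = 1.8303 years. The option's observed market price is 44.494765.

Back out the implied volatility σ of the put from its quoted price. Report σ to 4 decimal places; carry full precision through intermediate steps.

sigma = 0.5464

At σ = 0.5464 the Black–Scholes value reproduces the quote:
σ√T = 0.5464·√1.8303 = 0.739217
d₁ = (ln(S/K) + (r+σ²/2)T) / (σ√T) = (ln(230.49/200.4) + (0.0179+0.5464²/2)·1.8303) / 0.739217 = (0.139892 + 0.305983) / 0.739217 = 0.603172
d₂ = d₁ − σ√T = 0.603172 − 0.739217 = -0.136044
e^{−rT} = 0.967769
N(−d₁) = 0.273197,  N(−d₂) = 0.554107
V = K·e^{−rT}·N(−d₂) − S·N(−d₁) = 107.463937 − 62.969172 = 44.494765 (the quoted price), and the Black–Scholes price is strictly increasing in σ, so σ is unique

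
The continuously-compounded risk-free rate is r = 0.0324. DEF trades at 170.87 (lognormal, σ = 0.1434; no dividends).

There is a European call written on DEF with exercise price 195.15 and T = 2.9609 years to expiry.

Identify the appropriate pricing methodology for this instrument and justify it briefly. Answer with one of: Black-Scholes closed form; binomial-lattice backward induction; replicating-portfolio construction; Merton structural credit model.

framework: Black-Scholes closed form

Key observation: everything needed for the exact continuous-time valuation of the European call on DEF (strike 195.15) is given, and no feature rules the closed form out.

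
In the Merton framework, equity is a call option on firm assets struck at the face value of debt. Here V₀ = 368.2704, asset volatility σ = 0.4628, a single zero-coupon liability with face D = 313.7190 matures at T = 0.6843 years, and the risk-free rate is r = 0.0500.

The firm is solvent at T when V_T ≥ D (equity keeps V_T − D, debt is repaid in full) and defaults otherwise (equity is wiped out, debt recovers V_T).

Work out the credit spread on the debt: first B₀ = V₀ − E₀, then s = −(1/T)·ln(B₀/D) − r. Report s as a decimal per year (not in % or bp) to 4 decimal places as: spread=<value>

spread=0.1245

Apply the equity-as-call identities (strike 313.7190, horizon 0.6843 years):
d₁ = [ln(V₀/D) + (r + σ²/2)T] / (σ√T)
   = [ln(368.2704/313.7190) + (0.0500 + 0.5·0.4628²)·0.6843] / (0.4628·√0.6843)
   = [0.160320 + 0.107498] / 0.382839 = 0.699556
d₂ = d₁ − σ√T = 0.699556 − 0.382839 = 0.316717
N(d₁) = 0.757898,  N(d₂) = 0.624271,  e^(−rT) = 0.966364
E₀ = V₀·N(d₁) − D·e^(−rT)·N(d₂)
   = 368.2704·0.757898 − 313.7190·0.966364·0.624271 = 89.853229
B₀ = V₀ − E₀ = 368.2704 − 89.853229 = 278.417171
spread = −(1/T)·ln(B₀/D) − r = −(1/0.6843)·ln(278.417171/313.7190) − 0.0500 = 0.12445138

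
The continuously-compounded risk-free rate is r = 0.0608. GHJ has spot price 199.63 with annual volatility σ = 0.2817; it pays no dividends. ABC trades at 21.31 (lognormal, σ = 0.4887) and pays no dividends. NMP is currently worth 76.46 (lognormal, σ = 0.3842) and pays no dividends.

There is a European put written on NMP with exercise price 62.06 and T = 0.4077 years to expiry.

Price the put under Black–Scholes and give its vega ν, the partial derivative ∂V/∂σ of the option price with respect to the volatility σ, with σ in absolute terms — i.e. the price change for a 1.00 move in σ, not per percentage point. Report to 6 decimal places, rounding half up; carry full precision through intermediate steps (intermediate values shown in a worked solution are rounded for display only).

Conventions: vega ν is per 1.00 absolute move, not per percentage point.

σ√T = 0.3842·√0.4077 = 0.245317
d₁ = (ln(S/K) + (r+σ²/2)T) / (σ√T) = (ln(76.46/62.06) + (0.0608+0.3842²/2)·0.4077) / 0.245317 = (0.208666 + 0.054878) / 0.245317 = 1.074301
d₂ = d₁ − σ√T = 1.074301 − 0.245317 = 0.828984
e^{−rT} = 0.975517
N(−d₁) = 0.141344,  N(−d₂) = 0.203557
Put price V = K·e^{−rT}·N(−d₂) − S·N(−d₁) = 12.323431 − 10.807147 = 1.516284
φ(d₁) = (1/√(2π))·e^{−d₁²/2} = 0.224024
ν = S·φ(d₁)·√T = 10.937044

price = 1.516284
ν = 10.937044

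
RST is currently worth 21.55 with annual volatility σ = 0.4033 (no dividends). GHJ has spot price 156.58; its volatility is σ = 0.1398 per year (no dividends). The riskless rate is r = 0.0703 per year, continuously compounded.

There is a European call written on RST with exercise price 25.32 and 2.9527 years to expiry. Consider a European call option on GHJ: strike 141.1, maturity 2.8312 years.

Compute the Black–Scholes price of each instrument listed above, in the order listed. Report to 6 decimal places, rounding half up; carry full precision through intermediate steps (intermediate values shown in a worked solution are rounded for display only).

[RST call K=25.32]
σ√T = 0.4033·√2.9527 = 0.693007
d₁ = (ln(S/K) + (r+σ²/2)T) / (σ√T) = (ln(21.55/25.32) + (0.0703+0.4033²/2)·2.9527) / 0.693007 = (-0.161219 + 0.447704) / 0.693007 = 0.413395
d₂ = d₁ − σ√T = 0.413395 − 0.693007 = -0.279613
e^{−rT} = 0.812552
N(d₁) = 0.660341,  N(d₂) = 0.389887
price = S·N(d₁) − K·e^{−rT}·N(d₂) = 14.230355 − 8.021476 = 6.208880
[GHJ call K=141.1]
σ√T = 0.1398·√2.8312 = 0.235230
d₁ = (ln(S/K) + (r+σ²/2)T) / (σ√T) = (ln(156.58/141.1) + (0.0703+0.1398²/2)·2.8312) / 0.235230 = (0.104098 + 0.226700) / 0.235230 = 1.406276
d₂ = d₁ − σ√T = 1.406276 − 0.235230 = 1.171046
e^{−rT} = 0.819523
N(d₁) = 0.920179,  N(d₂) = 0.879210
price = S·N(d₁) − K·e^{−rT}·N(d₂) = 144.081614 − 101.667112 = 42.414502

price(RST call K=25.32) = 6.208880
price(GHJ call K=141.1) = 42.414502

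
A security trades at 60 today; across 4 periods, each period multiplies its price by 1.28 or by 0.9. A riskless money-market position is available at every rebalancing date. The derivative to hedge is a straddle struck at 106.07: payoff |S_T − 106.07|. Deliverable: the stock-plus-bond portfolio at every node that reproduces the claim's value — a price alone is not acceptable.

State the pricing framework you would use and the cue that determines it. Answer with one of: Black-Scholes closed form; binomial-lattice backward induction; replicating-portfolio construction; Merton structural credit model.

framework: replicating-portfolio construction

Key observation: what is demanded is not a single number but the (Δ, B) position at each node of the 1.28/0.9 tree starting at 60; constructing those positions is the replicating-portfolio method.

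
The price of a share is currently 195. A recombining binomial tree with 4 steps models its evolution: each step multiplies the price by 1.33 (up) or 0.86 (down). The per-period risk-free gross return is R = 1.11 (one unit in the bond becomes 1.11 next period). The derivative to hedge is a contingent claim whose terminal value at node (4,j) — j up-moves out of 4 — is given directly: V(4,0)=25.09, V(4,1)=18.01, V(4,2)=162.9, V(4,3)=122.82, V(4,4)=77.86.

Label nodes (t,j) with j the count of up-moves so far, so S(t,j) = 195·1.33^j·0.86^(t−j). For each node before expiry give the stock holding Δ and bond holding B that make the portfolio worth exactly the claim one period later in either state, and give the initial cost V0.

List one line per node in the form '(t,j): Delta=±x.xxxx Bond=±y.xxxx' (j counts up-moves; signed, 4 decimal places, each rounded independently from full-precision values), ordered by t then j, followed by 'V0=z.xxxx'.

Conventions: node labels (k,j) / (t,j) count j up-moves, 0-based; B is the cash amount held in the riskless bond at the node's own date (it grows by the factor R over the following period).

Since d<R<u, set p* = (R−d)/(u−d) = 0.5319; price each node as the discounted p*-expectation of its children.
Payoffs at expiry: V(4,0)=25.0900, V(4,1)=18.0100, V(4,2)=162.9000, V(4,3)=122.8200, V(4,4)=77.8600
  t=3,j=0: stock 124.0309 → up 164.9611 (V=18.0100), down 106.6666 (V=25.0900). Price 19.2108; hedge Δ=-0.1215, bond B=34.2747.
  t=3,j=1: stock 191.8153 → up 255.1143 (V=162.9000), down 164.9611 (V=18.0100). Price 85.6569; hedge Δ=1.6072, bond B=-222.6197.
  t=3,j=2: stock 296.6445 → up 394.5372 (V=122.8200), down 255.1143 (V=162.9000). Price 127.5503; hedge Δ=-0.2875, bond B=212.8269.
  t=3,j=3: stock 458.7642 → up 610.1564 (V=77.8600), down 394.5372 (V=122.8200). Price 89.1037; hedge Δ=-0.2085, bond B=184.7633.
  t=2,j=0: stock 144.2220 → up 191.8153 (V=85.6569), down 124.0309 (V=19.2108). Price 49.1482; hedge Δ=0.9803, bond B=-92.2264.
  t=2,j=1: stock 223.0410 → up 296.6445 (V=127.5503), down 191.8153 (V=85.6569). Price 97.2438; hedge Δ=0.3996, bond B=8.1089.
  t=2,j=2: stock 344.9355 → up 458.7642 (V=89.1037), down 296.6445 (V=127.5503). Price 96.4865; hedge Δ=-0.2371, bond B=178.2878.
  t=1,j=0: stock 167.7000 → up 223.0410 (V=97.2438), down 144.2220 (V=49.1482). Price 67.3252; hedge Δ=0.6102, bond B=-35.0059.
  t=1,j=1: stock 259.3500 → up 344.9355 (V=96.4865), down 223.0410 (V=97.2438). Price 87.2441; hedge Δ=-0.0062, bond B=88.8555.
  t=0,j=0: stock 195.0000 → up 259.3500 (V=87.2441), down 167.7000 (V=67.3252). Price 70.1985; hedge Δ=0.2173, bond B=27.8178.
Sanity check at the root: Δ(0,0)·S0 + B(0,0) reproduces V0 = 70.1985.

(0,0): Delta=0.2173 Bond=27.8178
(1,0): Delta=0.6102 Bond=-35.0059
(1,1): Delta=-0.0062 Bond=88.8555
(2,0): Delta=0.9803 Bond=-92.2264
(2,1): Delta=0.3996 Bond=8.1089
(2,2): Delta=-0.2371 Bond=178.2878
(3,0): Delta=-0.1215 Bond=34.2747
(3,1): Delta=1.6072 Bond=-222.6197
(3,2): Delta=-0.2875 Bond=212.8269
(3,3): Delta=-0.2085 Bond=184.7633
V0=70.1985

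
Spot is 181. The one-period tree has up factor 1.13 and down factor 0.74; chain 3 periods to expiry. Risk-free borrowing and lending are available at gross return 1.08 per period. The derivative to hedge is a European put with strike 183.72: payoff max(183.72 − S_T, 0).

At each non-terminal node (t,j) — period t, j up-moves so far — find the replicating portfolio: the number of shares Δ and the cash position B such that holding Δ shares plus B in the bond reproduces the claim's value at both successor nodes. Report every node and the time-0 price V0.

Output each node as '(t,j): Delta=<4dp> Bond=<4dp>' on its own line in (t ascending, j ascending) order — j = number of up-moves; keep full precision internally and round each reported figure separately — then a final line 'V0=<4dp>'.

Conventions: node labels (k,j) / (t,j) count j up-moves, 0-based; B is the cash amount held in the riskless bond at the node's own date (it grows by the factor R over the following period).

(0,0): Delta=-0.2851 Bond=57.1856
(1,0): Delta=-1.0000 Bond=157.5103
(1,1): Delta=-0.2163 Bond=47.6796
(2,0): Delta=-1.0000 Bond=170.1111
(2,1): Delta=-1.0000 Bond=170.1111
(2,2): Delta=-0.1408 Bond=34.0503
V0=5.5773

The replicating-portfolio and risk-neutral prices coincide; use p* = (1.08−0.74)/(1.13−0.74) = 0.8718 for the latter.
At maturity the claim pays: V(3,0)=110.3745, V(3,1)=71.7194, V(3,2)=12.6920, V(3,3)=0.0000
(2,0): S=99.1156. Δ = (V_up−V_dn)/(S_up−S_dn) = (71.7194−110.3745)/(112.0006−73.3455) = -1.0000. V = [p*·71.7194 + (1−p*)·110.3745]/1.08 = 70.9955. B = V − Δ·S = 170.1111.
(2,1): S=151.3522. Δ = (V_up−V_dn)/(S_up−S_dn) = (12.6920−71.7194)/(171.0280−112.0006) = -1.0000. V = [p*·12.6920 + (1−p*)·71.7194]/1.08 = 18.7589. B = V − Δ·S = 170.1111.
(2,2): S=231.1189. Δ = (V_up−V_dn)/(S_up−S_dn) = (0.0000−12.6920)/(261.1644−171.0280) = -0.1408. V = [p*·0.0000 + (1−p*)·12.6920]/1.08 = 1.5066. B = V − Δ·S = 34.0503.
(1,0): S=133.9400. Δ = (V_up−V_dn)/(S_up−S_dn) = (18.7589−70.9955)/(151.3522−99.1156) = -1.0000. V = [p*·18.7589 + (1−p*)·70.9955]/1.08 = 23.5703. B = V − Δ·S = 157.5103.
(1,1): S=204.5300. Δ = (V_up−V_dn)/(S_up−S_dn) = (1.5066−18.7589)/(231.1189−151.3522) = -0.2163. V = [p*·1.5066 + (1−p*)·18.7589]/1.08 = 3.4430. B = V − Δ·S = 47.6796.
(0,0): S=181.0000. Δ = (V_up−V_dn)/(S_up−S_dn) = (3.4430−23.5703)/(204.5300−133.9400) = -0.2851. V = [p*·3.4430 + (1−p*)·23.5703]/1.08 = 5.5773. B = V − Δ·S = 57.1856.
Check: Δ(0,0)·S0 + B(0,0) = 5.5773 = V0.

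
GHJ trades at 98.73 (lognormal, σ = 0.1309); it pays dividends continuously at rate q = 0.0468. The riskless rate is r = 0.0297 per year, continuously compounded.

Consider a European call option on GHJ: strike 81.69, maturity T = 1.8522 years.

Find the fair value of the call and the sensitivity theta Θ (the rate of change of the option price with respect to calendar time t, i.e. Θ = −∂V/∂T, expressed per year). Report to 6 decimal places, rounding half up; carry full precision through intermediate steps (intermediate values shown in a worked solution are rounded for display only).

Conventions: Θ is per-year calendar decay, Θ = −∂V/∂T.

price = 14.747511
Θ = 0.650841

σ√T = 0.1309·√1.8522 = 0.178149
d₁ = (ln(S/K) + (r−q+σ²/2)T) / (σ√T) = (ln(98.73/81.69) + (0.0297−0.0468+0.1309²/2)·1.8522) / 0.178149 = (0.189457 − 0.015804) / 0.178149 = 0.974763
d₂ = d₁ − σ√T = 0.974763 − 0.178149 = 0.796614
e^{−rT} = 0.946475
e^{−qT} = 0.916968
N(d₁) = 0.835161,  N(d₂) = 0.787162
Call price V = S·e^{−qT}·N(d₁) − K·e^{−rT}·N(d₂) = 75.609000 − 60.861489 = 14.747511
φ(d₁) = (1/√(2π))·e^{−d₁²/2} = 0.248076
Θ = −S·e^{−qT}·φ(d₁)·σ/(2√T) + q·S·e^{−qT}·N(d₁) − r·K·e^{−rT}·N(d₂) = −1.080074 + 3.538501 − 1.807586 = 0.650841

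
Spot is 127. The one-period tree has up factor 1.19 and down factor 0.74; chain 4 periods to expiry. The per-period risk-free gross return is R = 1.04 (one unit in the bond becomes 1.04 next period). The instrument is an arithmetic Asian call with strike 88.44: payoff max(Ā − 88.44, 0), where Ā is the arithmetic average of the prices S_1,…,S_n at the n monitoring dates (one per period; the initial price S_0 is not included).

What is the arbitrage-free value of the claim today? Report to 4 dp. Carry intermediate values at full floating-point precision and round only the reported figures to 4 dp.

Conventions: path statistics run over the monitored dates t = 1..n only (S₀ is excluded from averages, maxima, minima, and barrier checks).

price = 45.2947

No-arbitrage gives p* = (R−d)/(u−d) = 0.6667: enumerate every path, weight its payoff by its p*-probability, and discount by R^4.
Enumerate all 2^4 = 16 price paths (U = up ×1.19, D = down ×0.74); each path with k up-moves has probability p*^k·(1−p*)^(4−k).
DDDD: Ā=63.2679, payoff=0.0000, prob=0.012346
UDDD: Ā=101.7416, payoff=13.3016, prob=0.024691
DUDD: Ā=87.4541, payoff=0.0000, prob=0.024691
UUDD: Ā=140.6357, payoff=52.1957, prob=0.049383
DDUD: Ā=76.8814, payoff=0.0000, prob=0.024691
UDUD: Ā=123.6336, payoff=35.1936, prob=0.049383
DUUD: Ā=109.3461, payoff=20.9061, prob=0.049383
UUUD: Ā=175.8403, payoff=87.4003, prob=0.098765
DDDU: Ā=69.0575, payoff=0.0000, prob=0.024691
UDDU: Ā=111.0520, payoff=22.6120, prob=0.049383
DUDU: Ā=96.7645, payoff=8.3245, prob=0.049383
UUDU: Ā=155.6078, payoff=67.1678, prob=0.098765
DDUU: Ā=86.1917, payoff=0.0000, prob=0.049383
UDUU: Ā=138.6056, payoff=50.1656, prob=0.098765
DUUU: Ā=124.3181, payoff=35.8781, prob=0.098765
UUUU: Ā=199.9170, payoff=111.4770, prob=0.197531
Price = Σ prob·payoff / R^4 = 52.988353 / 1.169859 = 45.2947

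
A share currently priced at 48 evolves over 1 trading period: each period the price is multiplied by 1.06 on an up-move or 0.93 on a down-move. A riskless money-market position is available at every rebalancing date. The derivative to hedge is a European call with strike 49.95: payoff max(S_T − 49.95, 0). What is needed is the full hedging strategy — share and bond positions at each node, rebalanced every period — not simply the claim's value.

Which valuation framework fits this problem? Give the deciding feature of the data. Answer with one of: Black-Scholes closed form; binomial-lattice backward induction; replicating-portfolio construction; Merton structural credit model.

framework: replicating-portfolio construction

Key observation: since the answer must list Δ and B at each node of the 1.06/0.93 lattice on 48, the replicating-portfolio method — solving the two-state system at every node — is the one that applies.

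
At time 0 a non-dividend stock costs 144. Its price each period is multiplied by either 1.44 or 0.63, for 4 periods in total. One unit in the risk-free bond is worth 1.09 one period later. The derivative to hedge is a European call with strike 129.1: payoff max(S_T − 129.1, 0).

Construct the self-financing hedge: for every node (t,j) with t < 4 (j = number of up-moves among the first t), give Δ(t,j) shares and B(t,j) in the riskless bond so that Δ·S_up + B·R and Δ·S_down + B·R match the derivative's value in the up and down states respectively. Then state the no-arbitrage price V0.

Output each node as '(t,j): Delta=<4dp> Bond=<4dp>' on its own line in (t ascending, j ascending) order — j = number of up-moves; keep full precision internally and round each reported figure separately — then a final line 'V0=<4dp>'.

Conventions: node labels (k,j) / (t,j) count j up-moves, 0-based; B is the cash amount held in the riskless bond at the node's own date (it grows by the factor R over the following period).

(0,0): Delta=0.8147 Bond=-49.4127
(1,0): Delta=0.5238 Bond=-27.4639
(1,1): Delta=0.9116 Bond=-73.9438
(2,0): Delta=0.0000 Bond=0.0000
(2,1): Delta=0.6981 Bond=-52.7128
(2,2): Delta=0.9826 Bond=-101.8162
(3,0): Delta=0.0000 Bond=0.0000
(3,1): Delta=0.0000 Bond=0.0000
(3,2): Delta=0.9305 Bond=-101.1742
(3,3): Delta=1.0000 Bond=-118.4404
V0=67.9093

Under the risk-neutral measure, an up-move has probability p* = (R−d)/(u−d) = 0.5679 and values discount at R = 1.09.
At maturity the claim pays: V(4,0)=0.0000, V(4,1)=0.0000, V(4,2)=0.0000, V(4,3)=141.7885, V(4,4)=490.0736
Node (3,0) S=36.0068: V=(p*·0.0000+(1−p*)·0.0000)/1.09=0.0000; Δ=(0.0000−0.0000)/(51.8497−22.6843)=0.0000; B=V−Δ·S=0.0000
Node (3,1) S=82.3012: V=(p*·0.0000+(1−p*)·0.0000)/1.09=0.0000; Δ=(0.0000−0.0000)/(118.5137−51.8497)=0.0000; B=V−Δ·S=0.0000
Node (3,2) S=188.1170: V=(p*·141.7885+(1−p*)·0.0000)/1.09=73.8733; Δ=(141.7885−0.0000)/(270.8885−118.5137)=0.9305; B=V−Δ·S=-101.1742
Node (3,3) S=429.9817: V=(p*·490.0736+(1−p*)·141.7885)/1.09=311.5413; Δ=(490.0736−141.7885)/(619.1736−270.8885)=1.0000; B=V−Δ·S=-118.4404
Node (2,0) S=57.1536: V=(p*·0.0000+(1−p*)·0.0000)/1.09=0.0000; Δ=(0.0000−0.0000)/(82.3012−36.0068)=0.0000; B=V−Δ·S=0.0000
Node (2,1) S=130.6368: V=(p*·73.8733+(1−p*)·0.0000)/1.09=38.4887; Δ=(73.8733−0.0000)/(188.1170−82.3012)=0.6981; B=V−Δ·S=-52.7128
Node (2,2) S=298.5984: V=(p*·311.5413+(1−p*)·73.8733)/1.09=191.6011; Δ=(311.5413−73.8733)/(429.9817−188.1170)=0.9826; B=V−Δ·S=-101.8162
Node (1,0) S=90.7200: V=(p*·38.4887+(1−p*)·0.0000)/1.09=20.0530; Δ=(38.4887−0.0000)/(130.6368−57.1536)=0.5238; B=V−Δ·S=-27.4639
Node (1,1) S=207.3600: V=(p*·191.6011+(1−p*)·38.4887)/1.09=115.0839; Δ=(191.6011−38.4887)/(298.5984−130.6368)=0.9116; B=V−Δ·S=-73.9438
Node (0,0) S=144.0000: V=(p*·115.0839+(1−p*)·20.0530)/1.09=67.9093; Δ=(115.0839−20.0530)/(207.3600−90.7200)=0.8147; B=V−Δ·S=-49.4127
Check: Δ(0,0)·S0 + B(0,0) = 67.9093 = V0.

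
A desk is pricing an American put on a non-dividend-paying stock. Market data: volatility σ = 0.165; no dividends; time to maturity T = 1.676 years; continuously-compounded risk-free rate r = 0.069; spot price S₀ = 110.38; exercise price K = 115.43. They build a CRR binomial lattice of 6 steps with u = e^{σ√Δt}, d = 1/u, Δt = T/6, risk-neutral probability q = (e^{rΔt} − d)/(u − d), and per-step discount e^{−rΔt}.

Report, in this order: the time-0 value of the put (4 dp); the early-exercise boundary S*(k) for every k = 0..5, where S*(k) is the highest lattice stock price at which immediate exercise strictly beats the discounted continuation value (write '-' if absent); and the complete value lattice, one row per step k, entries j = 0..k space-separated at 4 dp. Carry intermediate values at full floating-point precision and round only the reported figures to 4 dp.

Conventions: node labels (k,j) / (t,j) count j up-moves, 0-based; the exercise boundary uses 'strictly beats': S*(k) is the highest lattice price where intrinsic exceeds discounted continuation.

price = 8.0213
boundary = - 101.1620 92.7138 101.1620 92.7138 101.1620
tree:
8.0213
14.2680 3.9389
22.7162 7.6276 1.5019
30.4589 14.2680 3.2582 0.3293
37.5549 22.7162 6.9188 0.8182 0.0000
44.0584 30.4589 14.2680 2.0327 0.0000 0.0000
50.0188 37.5549 22.7162 5.0500 0.0000 0.0000 0.0000

Δt=0.27933  u=1.09112  d=0.91649  q=0.58965  discount=0.98091
step 6 (expiry): payoffs max(K−S,0) = 50.0188 37.5549 22.7162 5.0500 0.0000 0.0000 0.0000
step 5: (k=5,j=0): S=71.3716, K−S=44.0584, hold=41.8549 ⇒ V=44.0584 exercise | (k=5,j=1): S=84.9711, K−S=30.4589, hold=28.2554 ⇒ V=30.4589 exercise | (k=5,j=2): S=101.1620, K−S=14.2680, hold=12.0645 ⇒ V=14.2680 exercise | (k=5,j=3): S=120.4380, K−S=0.0000, hold=2.0327 ⇒ V=2.0327 continue | (k=5,j=4): S=143.3869, K−S=0.0000, hold=0.0000 ⇒ V=0.0000 continue | (k=5,j=5): S=170.7086, K−S=0.0000, hold=0.0000 ⇒ V=0.0000 continue  boundary S*=101.1620
step 4: (k=4,j=0): S=77.8751, K−S=37.5549, hold=35.3514 ⇒ V=37.5549 exercise | (k=4,j=1): S=92.7138, K−S=22.7162, hold=20.5127 ⇒ V=22.7162 exercise | (k=4,j=2): S=110.3800, K−S=5.0500, hold=6.9188 ⇒ V=6.9188 continue | (k=4,j=3): S=131.4124, K−S=0.0000, hold=0.8182 ⇒ V=0.8182 continue | (k=4,j=4): S=156.4524, K−S=0.0000, hold=0.0000 ⇒ V=0.0000 continue  boundary S*=92.7138
step 3: (k=3,j=0): S=84.9711, K−S=30.4589, hold=28.2554 ⇒ V=30.4589 exercise | (k=3,j=1): S=101.1620, K−S=14.2680, hold=13.1454 ⇒ V=14.2680 exercise | (k=3,j=2): S=120.4380, K−S=0.0000, hold=3.2582 ⇒ V=3.2582 continue | (k=3,j=3): S=143.3869, K−S=0.0000, hold=0.3293 ⇒ V=0.3293 continue  boundary S*=101.1620
step 2: (k=2,j=0): S=92.7138, K−S=22.7162, hold=20.5127 ⇒ V=22.7162 exercise | (k=2,j=1): S=110.3800, K−S=5.0500, hold=7.6276 ⇒ V=7.6276 continue | (k=2,j=2): S=131.4124, K−S=0.0000, hold=1.5019 ⇒ V=1.5019 continue  boundary S*=92.7138
step 1: (k=1,j=0): S=101.1620, K−S=14.2680, hold=13.5554 ⇒ V=14.2680 exercise | (k=1,j=1): S=120.4380, K−S=0.0000, hold=3.9389 ⇒ V=3.9389 continue  boundary S*=101.1620
step 0: (k=0,j=0): S=110.3800, K−S=5.0500, hold=8.0213 ⇒ V=8.0213 continue  boundary S*=-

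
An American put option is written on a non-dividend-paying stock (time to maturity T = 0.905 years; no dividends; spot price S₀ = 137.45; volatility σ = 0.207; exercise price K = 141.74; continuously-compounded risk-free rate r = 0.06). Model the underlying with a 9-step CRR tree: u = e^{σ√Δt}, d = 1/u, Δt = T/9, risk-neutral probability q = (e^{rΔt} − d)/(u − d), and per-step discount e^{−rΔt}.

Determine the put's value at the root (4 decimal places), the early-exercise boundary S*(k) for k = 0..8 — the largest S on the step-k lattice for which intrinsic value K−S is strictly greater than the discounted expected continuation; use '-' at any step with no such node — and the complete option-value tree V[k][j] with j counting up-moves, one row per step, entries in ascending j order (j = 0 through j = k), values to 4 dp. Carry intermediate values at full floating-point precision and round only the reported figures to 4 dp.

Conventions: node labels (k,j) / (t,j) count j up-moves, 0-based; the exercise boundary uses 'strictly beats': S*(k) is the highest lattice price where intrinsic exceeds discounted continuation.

Δt=0.10056, u=1.06784, d=0.93647, q=0.52966, disc=e^(-rΔt)=0.99398
k=9 terminal: V=max(K-S,0) → 65.6061 54.9254 42.7463 28.8586 13.0226 0.0000 0.0000 0.0000 0.0000 0.0000
k=8: j=0 S=81.2991 intr=60.4409 cont=59.5884 V=60.4409[EX]; j=1 S=92.7044 intr=49.0356 cont=48.1830 V=49.0356[EX]; j=2 S=105.7098 intr=36.0302 cont=35.1776 V=36.0302[EX]; j=3 S=120.5397 intr=21.2003 cont=20.3478 V=21.2003[EX]; j=4 S=137.4500 intr=4.2900 cont=6.0882 V=6.0882[hold]; j=5 S=156.7327 intr=0.0000 cont=0.0000 V=0.0000[hold]; j=6 S=178.7205 intr=0.0000 cont=0.0000 V=0.0000[hold]; j=7 S=203.7930 intr=0.0000 cont=0.0000 V=0.0000[hold]; j=8 S=232.3828 intr=0.0000 cont=0.0000 V=0.0000[hold]  S*(8)=120.5397
k=7: j=0 S=86.8146 intr=54.9254 cont=54.0728 V=54.9254[EX]; j=1 S=98.9937 intr=42.7463 cont=41.8937 V=42.7463[EX]; j=2 S=112.8814 intr=28.8586 cont=28.0060 V=28.8586[EX]; j=3 S=128.7174 intr=13.0226 cont=13.1167 V=13.1167[hold]; j=4 S=146.7750 intr=0.0000 cont=2.8463 V=2.8463[hold]; j=5 S=167.3659 intr=0.0000 cont=0.0000 V=0.0000[hold]; j=6 S=190.8454 intr=0.0000 cont=0.0000 V=0.0000[hold]; j=7 S=217.6189 intr=0.0000 cont=0.0000 V=0.0000[hold]  S*(7)=112.8814
k=6: j=0 S=92.7044 intr=49.0356 cont=48.1830 V=49.0356[EX]; j=1 S=105.7098 intr=36.0302 cont=35.1776 V=36.0302[EX]; j=2 S=120.5397 intr=21.2003 cont=20.3973 V=21.2003[EX]; j=3 S=137.4500 intr=4.2900 cont=7.6307 V=7.6307[hold]; j=4 S=156.7327 intr=0.0000 cont=1.3307 V=1.3307[hold]; j=5 S=178.7205 intr=0.0000 cont=0.0000 V=0.0000[hold]; j=6 S=203.7930 intr=0.0000 cont=0.0000 V=0.0000[hold]  S*(6)=120.5397
k=5: j=0 S=98.9937 intr=42.7463 cont=41.8937 V=42.7463[EX]; j=1 S=112.8814 intr=28.8586 cont=28.0060 V=28.8586[EX]; j=2 S=128.7174 intr=13.0226 cont=13.9288 V=13.9288[hold]; j=3 S=146.7750 intr=0.0000 cont=4.2680 V=4.2680[hold]; j=4 S=167.3659 intr=0.0000 cont=0.6221 V=0.6221[hold]; j=5 S=190.8454 intr=0.0000 cont=0.0000 V=0.0000[hold]  S*(5)=112.8814
k=4: j=0 S=105.7098 intr=36.0302 cont=35.1776 V=36.0302[EX]; j=1 S=120.5397 intr=21.2003 cont=20.8249 V=21.2003[EX]; j=2 S=137.4500 intr=4.2900 cont=8.7589 V=8.7589[hold]; j=3 S=156.7327 intr=0.0000 cont=2.3229 V=2.3229[hold]; j=4 S=178.7205 intr=0.0000 cont=0.2908 V=0.2908[hold]  S*(4)=120.5397
k=3: j=0 S=112.8814 intr=28.8586 cont=28.0060 V=28.8586[EX]; j=1 S=128.7174 intr=13.0226 cont=14.5227 V=14.5227[hold]; j=2 S=146.7750 intr=0.0000 cont=5.3178 V=5.3178[hold]; j=3 S=167.3659 intr=0.0000 cont=1.2391 V=1.2391[hold]  S*(3)=112.8814
k=2: j=0 S=120.5397 intr=21.2003 cont=21.1375 V=21.2003[EX]; j=1 S=137.4500 intr=4.2900 cont=9.5892 V=9.5892[hold]; j=2 S=156.7327 intr=0.0000 cont=3.1385 V=3.1385[hold]  S*(2)=120.5397
k=1: j=0 S=128.7174 intr=13.0226 cont=14.9599 V=14.9599[hold]; j=1 S=146.7750 intr=0.0000 cont=6.1354 V=6.1354[hold]  S*(1)=-
k=0: j=0 S=137.4500 intr=4.2900 cont=10.2241 V=10.2241[hold]  S*(0)=-

price = 10.2241
boundary = - - 120.5397 112.8814 120.5397 112.8814 120.5397 112.8814 120.5397
tree:
10.2241
14.9599 6.1354
21.2003 9.5892 3.1385
28.8586 14.5227 5.3178 1.2391
36.0302 21.2003 8.7589 2.3229 0.2908
42.7463 28.8586 13.9288 4.2680 0.6221 0.0000
49.0356 36.0302 21.2003 7.6307 1.3307 0.0000 0.0000
54.9254 42.7463 28.8586 13.1167 2.8463 0.0000 0.0000 0.0000
60.4409 49.0356 36.0302 21.2003 6.0882 0.0000 0.0000 0.0000 0.0000
65.6061 54.9254 42.7463 28.8586 13.0226 0.0000 0.0000 0.0000 0.0000 0.0000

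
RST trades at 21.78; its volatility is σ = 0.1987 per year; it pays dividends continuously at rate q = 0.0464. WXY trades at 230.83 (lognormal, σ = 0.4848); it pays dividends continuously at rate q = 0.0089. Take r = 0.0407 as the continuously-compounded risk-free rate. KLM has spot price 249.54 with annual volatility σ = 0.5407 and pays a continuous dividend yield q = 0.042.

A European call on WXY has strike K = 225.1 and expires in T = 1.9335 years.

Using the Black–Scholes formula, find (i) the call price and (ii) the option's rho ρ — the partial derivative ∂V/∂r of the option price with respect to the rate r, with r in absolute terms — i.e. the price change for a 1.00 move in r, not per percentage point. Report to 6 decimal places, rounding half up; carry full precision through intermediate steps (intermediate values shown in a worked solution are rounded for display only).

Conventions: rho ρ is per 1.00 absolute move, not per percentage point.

price = 67.266959
ρ = 167.915722

σ√T = 0.4848·√1.9335 = 0.674116
d₁ = (ln(S/K) + (r−q+σ²/2)T) / (σ√T) = (ln(230.83/225.1) + (0.0407−0.0089+0.4848²/2)·1.9335) / 0.674116 = (0.025137 + 0.288702) / 0.674116 = 0.465555
d₂ = d₁ − σ√T = 0.465555 − 0.674116 = -0.208561
e^{−rT} = 0.924323
e^{−qT} = 0.982939
N(d₁) = 0.679233,  N(d₂) = 0.417396
Call price V = S·e^{−qT}·N(d₁) − K·e^{−rT}·N(d₂) = 154.112432 − 86.845473 = 67.266959
ρ = K·T·e^{−rT}·N(d₂) = 167.915722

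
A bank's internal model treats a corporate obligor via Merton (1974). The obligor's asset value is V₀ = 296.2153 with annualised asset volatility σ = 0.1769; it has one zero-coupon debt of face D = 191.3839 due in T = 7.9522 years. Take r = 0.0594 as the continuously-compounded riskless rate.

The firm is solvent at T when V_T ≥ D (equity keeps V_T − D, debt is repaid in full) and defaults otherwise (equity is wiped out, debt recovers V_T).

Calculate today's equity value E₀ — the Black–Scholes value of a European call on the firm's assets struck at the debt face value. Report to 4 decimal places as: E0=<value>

With assets at 296.2153 and a single debt payment of 191.3839 at 7.9522 years:
d₁ = [ln(V₀/D) + (r + σ²/2)T] / (σ√T)
   = [ln(296.2153/191.3839) + (0.0594 + 0.5·0.1769²)·7.9522] / (0.1769·√7.9522)
   = [0.436805 + 0.596787] / 0.498852 = 2.071943
d₂ = d₁ − σ√T = 2.071943 − 0.498852 = 1.573091
N(d₁) = 0.980865,  N(d₂) = 0.942151,  e^(−rT) = 0.623529
E₀ = V₀·N(d₁) − D·e^(−rT)·N(d₂)
   = 296.2153·0.980865 − 191.3839·0.623529·0.942151 = 178.117072

E0=178.1171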